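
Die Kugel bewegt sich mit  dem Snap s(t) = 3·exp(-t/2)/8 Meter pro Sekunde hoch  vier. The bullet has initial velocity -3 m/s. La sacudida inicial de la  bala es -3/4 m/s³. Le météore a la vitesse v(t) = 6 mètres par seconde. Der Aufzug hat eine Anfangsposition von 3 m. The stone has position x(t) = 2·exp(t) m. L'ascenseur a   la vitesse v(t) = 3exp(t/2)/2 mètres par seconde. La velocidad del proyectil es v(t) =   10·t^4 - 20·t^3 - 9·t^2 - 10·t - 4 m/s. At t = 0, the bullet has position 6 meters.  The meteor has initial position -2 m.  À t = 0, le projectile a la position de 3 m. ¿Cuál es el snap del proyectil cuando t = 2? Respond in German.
Um dies zu lösen, müssen wir 3 Ableitungen unserer Gleichung für die Geschwindigkeit v(t) = 10·t^4 - 20·t^3 - 9·t^2 - 10·t - 4 nehmen. Die Ableitung von der Geschwindigkeit ergibt die Beschleunigung: a(t) = 40·t^3 - 60·t^2 - 18·t - 10. Die Ableitung von der Beschleunigung ergibt den Ruck: j(t) = 120·t^2 - 120·t - 18. Mit d/dt von j(t) finden wir s(t) = 240·t - 120. Wir haben den Snap s(t) = 240·t - 120. Durch Einsetzen von t = 2: s(2) = 360.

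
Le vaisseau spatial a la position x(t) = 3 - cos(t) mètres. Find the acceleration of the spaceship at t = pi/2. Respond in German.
Ausgehend von der Position x(t) = 3 - cos(t), nehmen wir 2 Ableitungen. Mit d/dt von x(t) finden wir v(t) = sin(t). Die Ableitung von der Geschwindigkeit ergibt die Beschleunigung: a(t) = cos(t). Mit a(t) = cos(t) und Einsetzen von t = pi/2, finden wir a = 0.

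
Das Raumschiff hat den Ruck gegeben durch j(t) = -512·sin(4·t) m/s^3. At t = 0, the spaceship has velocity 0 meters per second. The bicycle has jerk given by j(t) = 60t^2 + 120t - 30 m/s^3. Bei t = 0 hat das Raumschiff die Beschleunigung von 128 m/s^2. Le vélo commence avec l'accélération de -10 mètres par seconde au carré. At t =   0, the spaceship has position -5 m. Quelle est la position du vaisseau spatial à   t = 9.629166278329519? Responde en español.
Para resolver esto, necesitamos tomar 3 antiderivadas de nuestra ecuación de la sacudida j(t) = -512·sin(4·t). Tomando ∫j(t)dt y aplicando a(0) = 128, encontramos a(t) = 128·cos(4·t). La integral de la aceleración es la velocidad. Usando v(0) = 0, obtenemos v(t) = 32·sin(4·t). Integrando la velocidad y usando la condición inicial x(0) = -5, obtenemos x(t) = 3 - 8·cos(4·t). De la ecuación de la posición x(t) = 3 - 8·cos(4·t), sustituimos t = 9.629166278329519 para obtener x = -2.47206463767841.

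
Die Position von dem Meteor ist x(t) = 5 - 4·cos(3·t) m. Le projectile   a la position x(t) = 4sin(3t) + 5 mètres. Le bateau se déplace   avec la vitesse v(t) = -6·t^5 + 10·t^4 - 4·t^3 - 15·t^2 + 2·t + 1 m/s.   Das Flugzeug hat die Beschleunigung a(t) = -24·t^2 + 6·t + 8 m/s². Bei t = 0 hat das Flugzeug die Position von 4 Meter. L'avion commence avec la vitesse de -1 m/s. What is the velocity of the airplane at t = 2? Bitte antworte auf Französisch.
Nous devons trouver la primitive de notre équation de l'accélération a(t) = -24·t^2 + 6·t + 8 1 fois. La primitive de l'accélération, avec v(0) = -1, donne la vitesse: v(t) = -8·t^3 + 3·t^2 + 8·t - 1. Nous avons la vitesse v(t) = -8·t^3 + 3·t^2 + 8·t - 1. En substituant t = 2: v(2) = -37.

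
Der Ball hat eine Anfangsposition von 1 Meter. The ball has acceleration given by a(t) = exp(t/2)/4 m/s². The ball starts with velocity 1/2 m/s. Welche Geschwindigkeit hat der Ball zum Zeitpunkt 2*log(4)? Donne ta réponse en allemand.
Wir müssen die Stammfunktion unserer Gleichung für die Beschleunigung a(t) = exp(t/2)/4 1-mal finden. Durch Integration von der Beschleunigung und Verwendung der Anfangsbedingung v(0) = 1/2, erhalten wir v(t) = exp(t/2)/2. Aus der Gleichung für die Geschwindigkeit v(t) = exp(t/2)/2, setzen wir t = 2*log(4) ein und erhalten v = 2.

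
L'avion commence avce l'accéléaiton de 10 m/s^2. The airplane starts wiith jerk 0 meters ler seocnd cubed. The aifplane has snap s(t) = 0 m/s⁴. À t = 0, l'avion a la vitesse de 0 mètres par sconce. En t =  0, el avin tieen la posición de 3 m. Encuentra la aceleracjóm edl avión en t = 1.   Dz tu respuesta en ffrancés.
Nous devons intégrer notre équation du snap s(t) = 0 2 fois. La primitive du snap, avec j(0) = 0, donne le jerk: j(t) = 0. La primitive du jerk, avec a(0) = 10, donne l'accélération: a(t) = 10. En utilisant a(t) = 10 et en substituant t = 1, nous trouvons a = 10.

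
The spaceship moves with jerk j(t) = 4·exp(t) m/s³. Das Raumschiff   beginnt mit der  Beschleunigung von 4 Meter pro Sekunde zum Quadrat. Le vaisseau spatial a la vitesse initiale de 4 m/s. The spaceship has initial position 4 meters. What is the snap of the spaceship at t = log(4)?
Starting from jerk j(t) = 4·exp(t), we take 1 derivative. Differentiating jerk, we get snap: s(t) = 4·exp(t). Using s(t) = 4·exp(t) and substituting t = log(4), we find s = 16.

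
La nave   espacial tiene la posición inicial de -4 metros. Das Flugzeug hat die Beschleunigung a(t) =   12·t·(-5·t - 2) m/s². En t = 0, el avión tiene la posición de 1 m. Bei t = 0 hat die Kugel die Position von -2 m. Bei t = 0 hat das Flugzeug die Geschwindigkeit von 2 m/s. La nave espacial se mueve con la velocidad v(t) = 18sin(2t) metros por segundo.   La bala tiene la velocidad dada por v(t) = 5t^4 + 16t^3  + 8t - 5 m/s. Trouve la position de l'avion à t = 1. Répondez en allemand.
Wir müssen die Stammfunktion unserer Gleichung für die Beschleunigung a(t) = 12·t·(-5·t - 2) 2-mal finden. Durch Integration von der Beschleunigung und Verwendung der Anfangsbedingung v(0) = 2, erhalten wir v(t) = -20·t^3 - 12·t^2 + 2. Mit ∫v(t)dt und Anwendung von x(0) = 1, finden wir x(t) = -5·t^4 - 4·t^3 + 2·t + 1. Aus der Gleichung für die Position x(t) = -5·t^4 - 4·t^3 + 2·t + 1, setzen wir t = 1 ein und erhalten x = -6.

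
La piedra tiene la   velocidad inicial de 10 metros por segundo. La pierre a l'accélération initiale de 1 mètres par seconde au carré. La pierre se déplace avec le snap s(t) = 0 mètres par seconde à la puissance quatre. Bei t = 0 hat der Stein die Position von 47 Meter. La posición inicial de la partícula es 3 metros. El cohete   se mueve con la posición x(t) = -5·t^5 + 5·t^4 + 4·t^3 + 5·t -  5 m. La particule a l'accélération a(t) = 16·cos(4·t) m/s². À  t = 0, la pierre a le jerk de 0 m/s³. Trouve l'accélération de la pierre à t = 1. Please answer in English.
To solve this, we need to take 2 antiderivatives of our snap equation s(t) = 0. The integral of snap, with j(0) = 0, gives jerk: j(t) = 0. Taking ∫j(t)dt and applying a(0) = 1, we find a(t) = 1. Using a(t) = 1 and substituting t = 1, we find a = 1.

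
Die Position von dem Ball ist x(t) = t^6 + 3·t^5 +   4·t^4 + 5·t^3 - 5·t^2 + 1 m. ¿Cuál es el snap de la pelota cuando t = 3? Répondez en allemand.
Ausgehend von der Position x(t) = t^6 + 3·t^5 + 4·t^4 + 5·t^3 - 5·t^2 + 1, nehmen wir 4 Ableitungen. Die Ableitung von der Position ergibt die Geschwindigkeit: v(t) = 6·t^5 + 15·t^4 + 16·t^3 + 15·t^2 - 10·t. Mit d/dt von v(t) finden wir a(t) = 30·t^4 + 60·t^3 + 48·t^2 + 30·t - 10. Mit d/dt von a(t) finden wir j(t) = 120·t^3 + 180·t^2 + 96·t + 30. Die Ableitung von dem Ruck ergibt den Snap: s(t) = 360·t^2 + 360·t + 96. Aus der Gleichung für den Snap s(t) = 360·t^2 + 360·t + 96, setzen wir t = 3 ein und erhalten s = 4416.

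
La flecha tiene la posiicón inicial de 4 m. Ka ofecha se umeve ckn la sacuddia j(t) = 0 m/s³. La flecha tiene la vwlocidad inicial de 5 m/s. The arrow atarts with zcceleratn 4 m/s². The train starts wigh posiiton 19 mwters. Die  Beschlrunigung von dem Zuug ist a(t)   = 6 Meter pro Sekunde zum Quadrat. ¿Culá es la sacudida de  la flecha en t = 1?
De la ecuación de la sacudida j(t) = 0, sustituimos t = 1 para obtener j = 0.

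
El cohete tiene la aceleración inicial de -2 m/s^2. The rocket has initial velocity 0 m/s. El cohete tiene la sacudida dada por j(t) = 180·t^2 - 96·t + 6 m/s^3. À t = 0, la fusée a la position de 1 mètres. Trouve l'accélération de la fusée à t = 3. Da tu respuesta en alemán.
Wir müssen die Stammfunktion unserer Gleichung für den Ruck j(t) = 180·t^2 - 96·t + 6 1-mal finden. Die Stammfunktion von dem Ruck ist die Beschleunigung. Mit a(0) = -2 erhalten wir a(t) = 60·t^3 - 48·t^2 + 6·t - 2. Aus der Gleichung für die Beschleunigung a(t) = 60·t^3 - 48·t^2 + 6·t - 2, setzen wir t = 3 ein und erhalten a = 1204.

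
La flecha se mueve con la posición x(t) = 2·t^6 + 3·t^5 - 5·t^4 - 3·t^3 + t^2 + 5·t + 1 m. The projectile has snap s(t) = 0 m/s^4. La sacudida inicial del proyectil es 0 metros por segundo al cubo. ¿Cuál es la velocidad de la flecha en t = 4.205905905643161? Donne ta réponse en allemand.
Ausgehend von der Position x(t) = 2·t^6 + 3·t^5 - 5·t^4 - 3·t^3 + t^2 + 5·t + 1, nehmen wir 1 Ableitung. Die Ableitung von der Position ergibt die Geschwindigkeit: v(t) = 12·t^5 + 15·t^4 - 20·t^3 - 9·t^2 + 2·t + 5. Aus der Gleichung für die Geschwindigkeit v(t) = 12·t^5 + 15·t^4 - 20·t^3 - 9·t^2 + 2·t + 5, setzen wir t = 4.205905905643161 ein und erhalten v = 18853.5609127107.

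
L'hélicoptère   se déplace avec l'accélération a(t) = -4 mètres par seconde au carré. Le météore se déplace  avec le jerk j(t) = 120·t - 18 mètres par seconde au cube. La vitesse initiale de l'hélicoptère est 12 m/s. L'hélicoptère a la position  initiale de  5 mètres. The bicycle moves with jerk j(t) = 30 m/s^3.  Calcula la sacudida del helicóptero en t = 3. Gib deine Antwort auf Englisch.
Starting from acceleration a(t) = -4, we take 1 derivative. Differentiating acceleration, we get jerk: j(t) = 0. We have jerk j(t) = 0. Substituting t = 3: j(3) = 0.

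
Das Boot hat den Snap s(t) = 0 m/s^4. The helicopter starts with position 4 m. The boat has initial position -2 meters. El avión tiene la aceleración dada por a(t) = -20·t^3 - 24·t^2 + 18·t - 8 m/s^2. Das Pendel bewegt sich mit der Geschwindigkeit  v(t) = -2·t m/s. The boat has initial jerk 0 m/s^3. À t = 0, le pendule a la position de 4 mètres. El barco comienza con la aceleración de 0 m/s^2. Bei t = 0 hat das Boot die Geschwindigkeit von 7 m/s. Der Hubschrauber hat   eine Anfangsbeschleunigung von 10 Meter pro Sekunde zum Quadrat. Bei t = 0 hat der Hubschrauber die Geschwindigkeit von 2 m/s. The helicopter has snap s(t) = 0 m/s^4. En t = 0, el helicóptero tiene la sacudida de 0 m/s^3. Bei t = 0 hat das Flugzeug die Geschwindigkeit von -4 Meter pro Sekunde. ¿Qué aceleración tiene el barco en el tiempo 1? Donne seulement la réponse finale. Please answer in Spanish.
La aceleración en t = 1 es a = 0.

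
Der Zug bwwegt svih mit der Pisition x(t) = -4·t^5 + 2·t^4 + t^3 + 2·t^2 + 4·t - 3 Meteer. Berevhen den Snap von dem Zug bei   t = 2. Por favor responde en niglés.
To solve this, we need to take 4 derivatives of our position equation x(t) = -4·t^5 + 2·t^4 + t^3 + 2·t^2 + 4·t - 3. Taking d/dt of x(t), we find v(t) = -20·t^4 + 8·t^3 + 3·t^2 + 4·t + 4. Differentiating velocity, we get acceleration: a(t) = -80·t^3 + 24·t^2 + 6·t + 4. Taking d/dt of a(t), we find j(t) = -240·t^2 + 48·t + 6. Taking d/dt of j(t), we find s(t) = 48 - 480·t. We have snap s(t) = 48 - 480·t. Substituting t = 2: s(2) = -912.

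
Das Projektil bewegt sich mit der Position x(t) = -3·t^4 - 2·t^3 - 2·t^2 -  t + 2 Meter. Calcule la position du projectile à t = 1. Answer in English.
We have position x(t) = -3·t^4 - 2·t^3 - 2·t^2 - t + 2. Substituting t = 1: x(1) = -6.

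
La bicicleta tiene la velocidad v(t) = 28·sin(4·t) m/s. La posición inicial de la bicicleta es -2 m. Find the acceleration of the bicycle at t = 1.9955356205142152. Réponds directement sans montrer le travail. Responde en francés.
À t = 1.9955356205142152, a = -14.3147526420779.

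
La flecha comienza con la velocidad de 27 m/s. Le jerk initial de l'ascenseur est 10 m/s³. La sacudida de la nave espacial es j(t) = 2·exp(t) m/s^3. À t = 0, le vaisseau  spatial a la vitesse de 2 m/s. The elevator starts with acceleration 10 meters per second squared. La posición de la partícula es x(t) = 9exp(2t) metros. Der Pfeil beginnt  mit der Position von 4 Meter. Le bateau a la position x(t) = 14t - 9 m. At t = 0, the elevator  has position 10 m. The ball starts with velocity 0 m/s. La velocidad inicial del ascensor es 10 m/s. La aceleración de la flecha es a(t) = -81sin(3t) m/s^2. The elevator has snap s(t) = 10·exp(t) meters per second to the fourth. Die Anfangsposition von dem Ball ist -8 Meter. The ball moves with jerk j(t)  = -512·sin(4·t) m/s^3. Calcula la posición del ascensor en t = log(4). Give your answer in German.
Wir müssen das Integral unserer Gleichung für den Snap s(t) = 10·exp(t) 4-mal finden. Die Stammfunktion von dem Snap ist der Ruck. Mit j(0) = 10 erhalten wir j(t) = 10·exp(t). Mit ∫j(t)dt und Anwendung von a(0) = 10, finden wir a(t) = 10·exp(t). Durch Integration von der Beschleunigung und Verwendung der Anfangsbedingung v(0) = 10, erhalten wir v(t) = 10·exp(t). Das Integral von der Geschwindigkeit ist die Position. Mit x(0) = 10 erhalten wir x(t) = 10·exp(t). Aus der Gleichung für die Position x(t) = 10·exp(t), setzen wir t = log(4) ein und erhalten x = 40.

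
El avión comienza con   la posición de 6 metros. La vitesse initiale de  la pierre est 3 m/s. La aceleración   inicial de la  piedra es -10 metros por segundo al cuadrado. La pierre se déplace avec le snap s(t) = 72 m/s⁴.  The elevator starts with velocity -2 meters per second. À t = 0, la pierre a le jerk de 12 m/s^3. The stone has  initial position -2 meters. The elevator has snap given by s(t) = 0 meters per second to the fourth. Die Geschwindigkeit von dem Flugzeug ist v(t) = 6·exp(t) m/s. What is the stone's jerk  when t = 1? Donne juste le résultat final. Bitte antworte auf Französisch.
Le jerk à t = 1 est j = 84.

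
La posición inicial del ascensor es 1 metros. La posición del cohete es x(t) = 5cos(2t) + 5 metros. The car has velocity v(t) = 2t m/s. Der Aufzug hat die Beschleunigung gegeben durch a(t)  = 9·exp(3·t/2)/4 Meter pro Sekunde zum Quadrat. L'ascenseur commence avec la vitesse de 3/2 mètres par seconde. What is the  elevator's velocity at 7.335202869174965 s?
To find the answer, we compute 1 antiderivative of a(t) = 9·exp(3·t/2)/4. The integral of acceleration is velocity. Using v(0) = 3/2, we get v(t) = 3·exp(3·t/2)/2. Using v(t) = 3·exp(3·t/2)/2 and substituting t = 7.335202869174965, we find v = 90063.4239675211.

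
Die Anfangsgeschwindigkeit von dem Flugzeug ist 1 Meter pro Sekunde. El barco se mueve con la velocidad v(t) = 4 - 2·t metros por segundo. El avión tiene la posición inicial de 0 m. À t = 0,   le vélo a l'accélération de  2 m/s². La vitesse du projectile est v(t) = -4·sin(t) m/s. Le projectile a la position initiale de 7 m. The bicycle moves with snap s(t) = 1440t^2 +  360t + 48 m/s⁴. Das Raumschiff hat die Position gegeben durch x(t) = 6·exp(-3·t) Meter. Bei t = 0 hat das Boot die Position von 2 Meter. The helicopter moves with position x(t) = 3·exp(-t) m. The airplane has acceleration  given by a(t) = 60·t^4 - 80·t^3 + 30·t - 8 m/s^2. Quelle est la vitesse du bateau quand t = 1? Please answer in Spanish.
De la ecuación de la velocidad v(t) = 4 - 2·t, sustituimos t = 1 para obtener v = 2.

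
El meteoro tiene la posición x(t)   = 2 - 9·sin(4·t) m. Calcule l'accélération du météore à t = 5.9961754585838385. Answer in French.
Pour résoudre ceci, nous devons prendre 2 dérivées de notre équation de la position x(t) = 2 - 9·sin(4·t). En prenant d/dt de x(t), nous trouvons v(t) = -36·cos(4·t). En prenant d/dt de v(t), nous trouvons a(t) = 144·sin(4·t). En utilisant a(t) = 144·sin(4·t) et en substituant t = 5.9961754585838385, nous trouvons a = -131.322427730280.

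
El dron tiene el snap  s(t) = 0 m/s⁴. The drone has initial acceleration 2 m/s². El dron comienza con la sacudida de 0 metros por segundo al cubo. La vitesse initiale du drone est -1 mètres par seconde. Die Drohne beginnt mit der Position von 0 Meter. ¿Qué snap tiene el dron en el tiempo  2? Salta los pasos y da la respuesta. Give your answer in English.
At t = 2, s = 0.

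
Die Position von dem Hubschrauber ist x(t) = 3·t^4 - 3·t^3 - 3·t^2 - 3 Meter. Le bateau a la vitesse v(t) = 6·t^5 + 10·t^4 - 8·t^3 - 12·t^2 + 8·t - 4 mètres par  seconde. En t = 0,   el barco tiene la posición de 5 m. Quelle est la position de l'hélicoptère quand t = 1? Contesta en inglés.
From the given position equation x(t) = 3·t^4 - 3·t^3 - 3·t^2 - 3, we substitute t = 1 to get x = -6.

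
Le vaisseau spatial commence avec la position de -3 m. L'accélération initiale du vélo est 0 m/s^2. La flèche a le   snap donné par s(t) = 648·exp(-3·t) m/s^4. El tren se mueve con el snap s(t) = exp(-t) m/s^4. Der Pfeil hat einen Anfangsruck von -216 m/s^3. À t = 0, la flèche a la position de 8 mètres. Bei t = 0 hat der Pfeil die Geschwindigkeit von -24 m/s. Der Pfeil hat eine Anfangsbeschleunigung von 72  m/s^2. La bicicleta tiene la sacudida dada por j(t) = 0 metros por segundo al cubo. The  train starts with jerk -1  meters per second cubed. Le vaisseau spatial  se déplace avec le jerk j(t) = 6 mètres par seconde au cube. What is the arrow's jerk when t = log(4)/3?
Starting from snap s(t) = 648·exp(-3·t), we take 1 antiderivative. The integral of snap, with j(0) = -216, gives jerk: j(t) = -216·exp(-3·t). From the given jerk equation j(t) = -216·exp(-3·t), we substitute t = log(4)/3 to get j = -54.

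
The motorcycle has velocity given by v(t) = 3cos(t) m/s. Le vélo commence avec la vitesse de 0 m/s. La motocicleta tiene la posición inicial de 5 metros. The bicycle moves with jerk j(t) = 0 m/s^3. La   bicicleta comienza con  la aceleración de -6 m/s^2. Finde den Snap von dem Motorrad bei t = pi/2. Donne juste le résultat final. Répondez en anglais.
s(pi/2) = 3.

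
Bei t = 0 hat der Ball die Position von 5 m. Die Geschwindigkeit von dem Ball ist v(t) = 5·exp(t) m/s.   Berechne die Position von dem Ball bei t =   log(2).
Um dies zu lösen, müssen wir 1 Integral unserer Gleichung für die Geschwindigkeit v(t) = 5·exp(t) finden. Mit ∫v(t)dt und Anwendung von x(0) = 5, finden wir x(t) = 5·exp(t). Wir haben die Position x(t) = 5·exp(t). Durch Einsetzen von t = log(2): x(log(2)) = 10.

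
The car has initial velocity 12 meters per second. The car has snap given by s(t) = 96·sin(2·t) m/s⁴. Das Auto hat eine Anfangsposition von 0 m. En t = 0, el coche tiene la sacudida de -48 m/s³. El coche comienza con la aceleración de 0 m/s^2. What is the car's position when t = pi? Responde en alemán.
Um dies zu lösen, müssen wir 4 Integrale unserer Gleichung für den Snap s(t) = 96·sin(2·t) finden. Das Integral von dem Snap ist der Ruck. Mit j(0) = -48 erhalten wir j(t) = -48·cos(2·t). Die Stammfunktion von dem Ruck ist die Beschleunigung. Mit a(0) = 0 erhalten wir a(t) = -24·sin(2·t). Mit ∫a(t)dt und Anwendung von v(0) = 12, finden wir v(t) = 12·cos(2·t). Das Integral von der Geschwindigkeit, mit x(0) = 0, ergibt die Position: x(t) = 6·sin(2·t). Wir haben die Position x(t) = 6·sin(2·t). Durch Einsetzen von t = pi: x(pi) = 0.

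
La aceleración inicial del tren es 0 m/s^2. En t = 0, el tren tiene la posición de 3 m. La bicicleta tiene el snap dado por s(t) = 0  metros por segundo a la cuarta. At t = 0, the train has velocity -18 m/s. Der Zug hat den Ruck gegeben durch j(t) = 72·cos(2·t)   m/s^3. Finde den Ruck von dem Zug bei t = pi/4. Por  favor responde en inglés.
Using j(t) = 72·cos(2·t) and substituting t = pi/4, we find j = 0.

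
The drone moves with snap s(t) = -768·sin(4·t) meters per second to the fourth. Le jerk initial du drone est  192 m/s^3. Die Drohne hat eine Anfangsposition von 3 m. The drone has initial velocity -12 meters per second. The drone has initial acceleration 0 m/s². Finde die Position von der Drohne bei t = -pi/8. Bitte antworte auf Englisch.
To find the answer, we compute 4 antiderivatives of s(t) = -768·sin(4·t). Finding the antiderivative of s(t) and using j(0) = 192: j(t) = 192·cos(4·t). Taking ∫j(t)dt and applying a(0) = 0, we find a(t) = 48·sin(4·t). Taking ∫a(t)dt and applying v(0) = -12, we find v(t) = -12·cos(4·t). Integrating velocity and using the initial condition x(0) = 3, we get x(t) = 3 - 3·sin(4·t). From the given position equation x(t) = 3 - 3·sin(4·t), we substitute t = -pi/8 to get x = 6.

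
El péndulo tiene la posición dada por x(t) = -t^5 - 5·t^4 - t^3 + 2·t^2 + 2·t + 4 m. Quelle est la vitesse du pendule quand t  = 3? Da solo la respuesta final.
À t = 3, v = -958.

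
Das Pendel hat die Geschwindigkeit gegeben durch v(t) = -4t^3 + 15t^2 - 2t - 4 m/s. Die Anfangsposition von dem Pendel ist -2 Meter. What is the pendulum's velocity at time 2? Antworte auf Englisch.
From the given velocity equation v(t) = -4·t^3 + 15·t^2 - 2·t - 4, we substitute t = 2 to get v = 20.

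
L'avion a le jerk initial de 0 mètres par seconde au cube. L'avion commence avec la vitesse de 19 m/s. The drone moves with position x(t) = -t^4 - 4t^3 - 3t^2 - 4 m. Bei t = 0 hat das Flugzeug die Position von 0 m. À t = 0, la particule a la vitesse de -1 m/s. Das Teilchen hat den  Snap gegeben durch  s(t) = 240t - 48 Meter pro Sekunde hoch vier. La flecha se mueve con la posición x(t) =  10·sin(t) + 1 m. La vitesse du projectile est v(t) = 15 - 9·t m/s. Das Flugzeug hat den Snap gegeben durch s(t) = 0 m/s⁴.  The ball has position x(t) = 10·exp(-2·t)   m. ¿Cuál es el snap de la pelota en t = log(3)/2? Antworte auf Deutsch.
Um dies zu lösen, müssen wir 4 Ableitungen unserer Gleichung für die Position x(t) = 10·exp(-2·t) nehmen. Die Ableitung von der Position ergibt die Geschwindigkeit: v(t) = -20·exp(-2·t). Mit d/dt von v(t) finden wir a(t) = 40·exp(-2·t). Mit d/dt von a(t) finden wir j(t) = -80·exp(-2·t). Die Ableitung von dem Ruck ergibt den Snap: s(t) = 160·exp(-2·t). Wir haben den Snap s(t) = 160·exp(-2·t). Durch Einsetzen von t = log(3)/2: s(log(3)/2) = 160/3.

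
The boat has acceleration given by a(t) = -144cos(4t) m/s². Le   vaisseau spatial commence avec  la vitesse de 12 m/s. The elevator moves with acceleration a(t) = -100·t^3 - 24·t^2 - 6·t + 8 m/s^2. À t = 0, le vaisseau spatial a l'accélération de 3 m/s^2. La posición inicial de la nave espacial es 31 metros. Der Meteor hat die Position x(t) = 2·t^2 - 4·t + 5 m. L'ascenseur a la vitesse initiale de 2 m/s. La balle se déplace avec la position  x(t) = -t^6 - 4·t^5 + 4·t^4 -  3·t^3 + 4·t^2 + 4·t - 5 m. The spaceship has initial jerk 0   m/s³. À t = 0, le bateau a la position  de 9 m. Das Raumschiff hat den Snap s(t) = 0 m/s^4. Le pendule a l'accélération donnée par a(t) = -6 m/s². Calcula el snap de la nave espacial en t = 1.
De la ecuación del snap s(t) = 0, sustituimos t = 1 para obtener s = 0.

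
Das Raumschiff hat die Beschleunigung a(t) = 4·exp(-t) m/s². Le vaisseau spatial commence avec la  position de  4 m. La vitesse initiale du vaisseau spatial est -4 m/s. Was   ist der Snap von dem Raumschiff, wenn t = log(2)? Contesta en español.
Partiendo de la aceleración a(t) = 4·exp(-t), tomamos 2 derivadas. La derivada de la aceleración da la sacudida: j(t) = -4·exp(-t). Tomando d/dt de j(t), encontramos s(t) = 4·exp(-t). Tenemos el snap s(t) = 4·exp(-t). Sustituyendo t = log(2): s(log(2)) = 2.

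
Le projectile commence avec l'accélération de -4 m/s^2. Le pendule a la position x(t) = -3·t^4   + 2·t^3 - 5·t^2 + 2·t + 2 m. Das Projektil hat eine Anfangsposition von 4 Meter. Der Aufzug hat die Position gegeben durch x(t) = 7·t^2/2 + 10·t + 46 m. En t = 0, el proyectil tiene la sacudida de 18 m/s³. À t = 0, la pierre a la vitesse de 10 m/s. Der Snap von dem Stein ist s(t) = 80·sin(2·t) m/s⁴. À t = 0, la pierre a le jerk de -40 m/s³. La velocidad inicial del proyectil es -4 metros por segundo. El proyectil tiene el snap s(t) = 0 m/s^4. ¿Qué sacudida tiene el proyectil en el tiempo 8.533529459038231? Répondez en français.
Nous devons trouver la primitive de notre équation du snap s(t) = 0 1 fois. En prenant ∫s(t)dt et en appliquant j(0) = 18, nous trouvons j(t) = 18. Nous avons le jerk j(t) = 18. En substituant t = 8.533529459038231: j(8.533529459038231) = 18.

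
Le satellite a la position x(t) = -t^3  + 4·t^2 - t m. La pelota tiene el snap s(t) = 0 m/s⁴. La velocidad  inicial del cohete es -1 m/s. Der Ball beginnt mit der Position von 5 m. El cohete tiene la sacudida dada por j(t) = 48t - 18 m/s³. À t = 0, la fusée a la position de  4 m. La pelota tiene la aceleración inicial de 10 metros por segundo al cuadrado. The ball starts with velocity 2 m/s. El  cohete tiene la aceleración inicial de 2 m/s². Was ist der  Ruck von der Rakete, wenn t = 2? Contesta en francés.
De l'équation du jerk j(t) = 48·t - 18, nous substituons t = 2 pour obtenir j = 78.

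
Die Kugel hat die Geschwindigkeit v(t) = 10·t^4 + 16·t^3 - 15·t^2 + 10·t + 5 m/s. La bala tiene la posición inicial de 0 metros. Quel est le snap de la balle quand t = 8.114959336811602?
Pour résoudre ceci, nous devons prendre 3 dérivées de notre équation de la vitesse v(t) = 10·t^4 + 16·t^3 - 15·t^2 + 10·t + 5. En dérivant la vitesse, nous obtenons l'accélération: a(t) = 40·t^3 + 48·t^2 - 30·t + 10. En dérivant l'accélération, nous obtenons le jerk: j(t) = 120·t^2 + 96·t - 30. La dérivée du jerk donne le snap: s(t) = 240·t + 96. Nous avons le snap s(t) = 240·t + 96. En substituant t = 8.114959336811602: s(8.114959336811602) = 2043.59024083478.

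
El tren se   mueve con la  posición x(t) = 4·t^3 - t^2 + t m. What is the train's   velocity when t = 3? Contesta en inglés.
We must differentiate our position equation x(t) = 4·t^3 - t^2 + t 1 time. The derivative of position gives velocity: v(t) = 12·t^2 - 2·t + 1. Using v(t) = 12·t^2 - 2·t + 1 and substituting t = 3, we find v = 103.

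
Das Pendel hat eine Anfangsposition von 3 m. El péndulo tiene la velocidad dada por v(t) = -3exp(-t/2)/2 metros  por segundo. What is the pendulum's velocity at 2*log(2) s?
From the given velocity equation v(t) = -3·exp(-t/2)/2, we substitute t = 2*log(2) to get v = -3/4.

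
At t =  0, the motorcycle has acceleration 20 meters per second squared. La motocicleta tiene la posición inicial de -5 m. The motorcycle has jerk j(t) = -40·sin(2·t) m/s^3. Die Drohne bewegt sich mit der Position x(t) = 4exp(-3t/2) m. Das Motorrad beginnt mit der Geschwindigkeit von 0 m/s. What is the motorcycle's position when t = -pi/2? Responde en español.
Debemos encontrar la integral de nuestra ecuación de la sacudida j(t) = -40·sin(2·t) 3 veces. La integral de la sacudida es la aceleración. Usando a(0) = 20, obtenemos a(t) = 20·cos(2·t). La integral de la aceleración, con v(0) = 0, da la velocidad: v(t) = 10·sin(2·t). Integrando la velocidad y usando la condición inicial x(0) = -5, obtenemos x(t) = -5·cos(2·t). Usando x(t) = -5·cos(2·t) y sustituyendo t = -pi/2, encontramos x = 5.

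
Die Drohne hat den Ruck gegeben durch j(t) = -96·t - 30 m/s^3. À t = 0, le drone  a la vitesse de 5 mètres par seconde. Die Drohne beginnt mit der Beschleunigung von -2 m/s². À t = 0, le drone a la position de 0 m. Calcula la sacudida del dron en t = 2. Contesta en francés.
En utilisant j(t) = -96·t - 30 et en substituant t = 2, nous trouvons j = -222.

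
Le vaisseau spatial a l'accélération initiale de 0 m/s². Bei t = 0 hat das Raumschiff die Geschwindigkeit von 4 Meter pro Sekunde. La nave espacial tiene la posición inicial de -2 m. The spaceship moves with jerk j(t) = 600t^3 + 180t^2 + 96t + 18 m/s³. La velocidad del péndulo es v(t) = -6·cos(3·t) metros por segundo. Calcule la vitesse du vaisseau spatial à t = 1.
En partant du jerk j(t) = 600·t^3 + 180·t^2 + 96·t + 18, nous prenons 2 primitives. En intégrant le jerk et en utilisant la condition initiale a(0) = 0, nous obtenons a(t) = 6·t·(25·t^3 + 10·t^2 + 8·t + 3). L'intégrale de l'accélération, avec v(0) = 4, donne la vitesse: v(t) = 30·t^5 + 15·t^4 + 16·t^3 + 9·t^2 + 4. En utilisant v(t) = 30·t^5 + 15·t^4 + 16·t^3 + 9·t^2 + 4 et en substituant t = 1, nous trouvons v = 74.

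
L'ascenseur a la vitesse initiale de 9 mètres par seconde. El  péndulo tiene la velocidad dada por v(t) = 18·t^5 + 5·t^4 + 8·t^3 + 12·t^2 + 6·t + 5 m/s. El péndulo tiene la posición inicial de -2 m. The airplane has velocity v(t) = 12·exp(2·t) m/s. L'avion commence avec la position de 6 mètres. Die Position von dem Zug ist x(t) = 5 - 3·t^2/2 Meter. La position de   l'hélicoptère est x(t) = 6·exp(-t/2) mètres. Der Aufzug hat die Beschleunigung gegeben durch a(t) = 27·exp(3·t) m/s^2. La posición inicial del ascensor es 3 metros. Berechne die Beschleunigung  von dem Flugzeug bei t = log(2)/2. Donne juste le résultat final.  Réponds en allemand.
Die Beschleunigung bei t = log(2)/2 ist a = 48.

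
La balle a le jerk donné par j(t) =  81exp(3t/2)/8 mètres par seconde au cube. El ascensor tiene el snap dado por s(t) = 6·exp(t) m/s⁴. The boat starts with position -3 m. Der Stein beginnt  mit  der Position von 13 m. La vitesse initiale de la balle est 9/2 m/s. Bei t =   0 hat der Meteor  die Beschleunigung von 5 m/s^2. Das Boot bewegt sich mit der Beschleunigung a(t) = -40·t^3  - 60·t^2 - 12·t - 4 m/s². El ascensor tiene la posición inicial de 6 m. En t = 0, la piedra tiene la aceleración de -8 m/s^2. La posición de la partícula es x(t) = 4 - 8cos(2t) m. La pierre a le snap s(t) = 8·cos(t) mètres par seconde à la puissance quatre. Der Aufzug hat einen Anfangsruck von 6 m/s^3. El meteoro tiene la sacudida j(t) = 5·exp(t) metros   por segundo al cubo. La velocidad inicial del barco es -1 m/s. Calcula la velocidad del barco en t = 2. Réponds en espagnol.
Para resolver esto, necesitamos tomar 1 integral de nuestra ecuación de la aceleración a(t) = -40·t^3 - 60·t^2 - 12·t - 4. La integral de la aceleración, con v(0) = -1, da la velocidad: v(t) = -10·t^4 - 20·t^3 - 6·t^2 - 4·t - 1. Usando v(t) = -10·t^4 - 20·t^3 - 6·t^2 - 4·t - 1 y sustituyendo t = 2, encontramos v = -353.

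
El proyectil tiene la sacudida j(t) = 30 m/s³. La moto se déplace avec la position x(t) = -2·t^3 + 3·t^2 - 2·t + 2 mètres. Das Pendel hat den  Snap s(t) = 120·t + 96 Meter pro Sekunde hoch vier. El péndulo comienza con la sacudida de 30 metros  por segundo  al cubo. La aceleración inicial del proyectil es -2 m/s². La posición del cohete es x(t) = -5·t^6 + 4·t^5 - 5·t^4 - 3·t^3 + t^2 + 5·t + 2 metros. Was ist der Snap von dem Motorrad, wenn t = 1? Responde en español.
Para resolver esto, necesitamos tomar 4 derivadas de nuestra ecuación de la posición x(t) = -2·t^3 + 3·t^2 - 2·t + 2. Tomando d/dt de x(t), encontramos v(t) = -6·t^2 + 6·t - 2. La derivada de la velocidad da la aceleración: a(t) = 6 - 12·t. Derivando la aceleración, obtenemos la sacudida: j(t) = -12. Tomando d/dt de j(t), encontramos s(t) = 0. Usando s(t) = 0 y sustituyendo t = 1, encontramos s = 0.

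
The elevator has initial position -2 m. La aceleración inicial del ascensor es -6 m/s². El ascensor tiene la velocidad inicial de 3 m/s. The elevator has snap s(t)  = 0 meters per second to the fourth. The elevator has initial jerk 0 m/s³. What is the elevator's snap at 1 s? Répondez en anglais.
We have snap s(t) = 0. Substituting t = 1: s(1) = 0.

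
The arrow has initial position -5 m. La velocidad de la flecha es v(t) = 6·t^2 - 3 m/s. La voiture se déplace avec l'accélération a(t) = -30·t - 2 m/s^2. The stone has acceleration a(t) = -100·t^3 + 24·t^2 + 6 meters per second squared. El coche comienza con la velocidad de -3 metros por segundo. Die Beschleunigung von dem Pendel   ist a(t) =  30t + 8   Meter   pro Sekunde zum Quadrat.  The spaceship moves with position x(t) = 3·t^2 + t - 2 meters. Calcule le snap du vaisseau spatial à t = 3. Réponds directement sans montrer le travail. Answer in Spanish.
El snap en t = 3 es s = 0.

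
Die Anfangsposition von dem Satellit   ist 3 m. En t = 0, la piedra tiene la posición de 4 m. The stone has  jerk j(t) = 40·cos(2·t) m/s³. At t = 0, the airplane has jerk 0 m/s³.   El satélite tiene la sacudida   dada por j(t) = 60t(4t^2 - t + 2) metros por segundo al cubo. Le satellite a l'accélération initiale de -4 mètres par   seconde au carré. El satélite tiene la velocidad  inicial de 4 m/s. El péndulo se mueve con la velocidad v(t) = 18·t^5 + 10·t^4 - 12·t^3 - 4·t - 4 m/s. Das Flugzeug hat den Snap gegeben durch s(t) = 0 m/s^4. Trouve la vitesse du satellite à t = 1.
Nous devons intégrer notre équation du jerk j(t) = 60·t·(4·t^2 - t + 2) 2 fois. En intégrant le jerk et en utilisant la condition initiale a(0) = -4, nous obtenons a(t) = 60·t^4 - 20·t^3 + 60·t^2 - 4. En intégrant l'accélération et en utilisant la condition initiale v(0) = 4, nous obtenons v(t) = 12·t^5 - 5·t^4 + 20·t^3 - 4·t + 4. Nous avons la vitesse v(t) = 12·t^5 - 5·t^4 + 20·t^3 - 4·t + 4. En substituant t = 1: v(1) = 27.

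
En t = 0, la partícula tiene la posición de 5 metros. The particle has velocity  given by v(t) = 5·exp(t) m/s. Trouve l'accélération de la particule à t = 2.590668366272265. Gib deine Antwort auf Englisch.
Starting from velocity v(t) = 5·exp(t), we take 1 derivative. The derivative of velocity gives acceleration: a(t) = 5·exp(t). We have acceleration a(t) = 5·exp(t). Substituting t = 2.590668366272265: a(2.590668366272265) = 66.6934187545503.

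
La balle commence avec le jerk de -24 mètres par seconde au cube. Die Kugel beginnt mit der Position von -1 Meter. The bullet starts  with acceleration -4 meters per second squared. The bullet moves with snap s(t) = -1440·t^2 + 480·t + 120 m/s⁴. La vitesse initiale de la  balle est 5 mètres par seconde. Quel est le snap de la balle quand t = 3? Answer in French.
En utilisant s(t) = -1440·t^2 + 480·t + 120 et en substituant t = 3, nous trouvons s = -11400.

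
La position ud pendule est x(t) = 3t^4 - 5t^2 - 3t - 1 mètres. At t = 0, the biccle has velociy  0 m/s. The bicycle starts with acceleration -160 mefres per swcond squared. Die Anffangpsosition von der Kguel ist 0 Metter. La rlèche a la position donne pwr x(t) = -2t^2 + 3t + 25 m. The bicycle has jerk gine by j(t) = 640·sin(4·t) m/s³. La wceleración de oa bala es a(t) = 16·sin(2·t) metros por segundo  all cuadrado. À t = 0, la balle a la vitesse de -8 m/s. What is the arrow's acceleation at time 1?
Starting from position x(t) = -2·t^2 + 3·t + 25, we take 2 derivatives. Taking d/dt of x(t), we find v(t) = 3 - 4·t. The derivative of velocity gives acceleration: a(t) = -4. We have acceleration a(t) = -4. Substituting t = 1: a(1) = -4.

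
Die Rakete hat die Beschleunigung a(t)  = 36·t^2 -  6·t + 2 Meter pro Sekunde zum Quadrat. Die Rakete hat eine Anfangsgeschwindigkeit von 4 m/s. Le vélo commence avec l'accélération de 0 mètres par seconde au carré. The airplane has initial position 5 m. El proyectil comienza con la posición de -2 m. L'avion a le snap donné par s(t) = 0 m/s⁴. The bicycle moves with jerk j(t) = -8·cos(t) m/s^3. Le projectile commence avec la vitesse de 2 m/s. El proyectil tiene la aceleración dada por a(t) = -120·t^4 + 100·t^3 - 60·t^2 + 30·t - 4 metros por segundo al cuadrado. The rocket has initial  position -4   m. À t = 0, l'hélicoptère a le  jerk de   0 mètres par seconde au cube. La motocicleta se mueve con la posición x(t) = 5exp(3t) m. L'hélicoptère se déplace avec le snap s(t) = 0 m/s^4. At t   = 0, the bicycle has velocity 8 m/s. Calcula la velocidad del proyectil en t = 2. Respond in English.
To solve this, we need to take 1 integral of our acceleration equation a(t) = -120·t^4 + 100·t^3 - 60·t^2 + 30·t - 4. Taking ∫a(t)dt and applying v(0) = 2, we find v(t) = -24·t^5 + 25·t^4 - 20·t^3 + 15·t^2 - 4·t + 2. Using v(t) = -24·t^5 + 25·t^4 - 20·t^3 + 15·t^2 - 4·t + 2 and substituting t = 2, we find v = -474.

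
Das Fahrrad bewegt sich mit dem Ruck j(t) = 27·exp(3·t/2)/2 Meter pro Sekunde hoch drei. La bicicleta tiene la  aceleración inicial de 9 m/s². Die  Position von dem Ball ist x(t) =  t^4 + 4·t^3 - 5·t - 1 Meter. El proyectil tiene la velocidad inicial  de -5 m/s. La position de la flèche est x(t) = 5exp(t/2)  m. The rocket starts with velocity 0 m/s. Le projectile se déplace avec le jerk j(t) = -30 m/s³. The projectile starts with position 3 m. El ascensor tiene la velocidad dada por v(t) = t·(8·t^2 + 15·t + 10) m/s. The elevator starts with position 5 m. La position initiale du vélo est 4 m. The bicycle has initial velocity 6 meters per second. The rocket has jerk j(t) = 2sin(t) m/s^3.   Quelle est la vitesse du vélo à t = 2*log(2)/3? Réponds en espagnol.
Debemos encontrar la antiderivada de nuestra ecuación de la sacudida j(t) = 27·exp(3·t/2)/2 2 veces. La integral de la sacudida, con a(0) = 9, da la aceleración: a(t) = 9·exp(3·t/2). La integral de la aceleración, con v(0) = 6, da la velocidad: v(t) = 6·exp(3·t/2). Usando v(t) = 6·exp(3·t/2) y sustituyendo t = 2*log(2)/3, encontramos v = 12.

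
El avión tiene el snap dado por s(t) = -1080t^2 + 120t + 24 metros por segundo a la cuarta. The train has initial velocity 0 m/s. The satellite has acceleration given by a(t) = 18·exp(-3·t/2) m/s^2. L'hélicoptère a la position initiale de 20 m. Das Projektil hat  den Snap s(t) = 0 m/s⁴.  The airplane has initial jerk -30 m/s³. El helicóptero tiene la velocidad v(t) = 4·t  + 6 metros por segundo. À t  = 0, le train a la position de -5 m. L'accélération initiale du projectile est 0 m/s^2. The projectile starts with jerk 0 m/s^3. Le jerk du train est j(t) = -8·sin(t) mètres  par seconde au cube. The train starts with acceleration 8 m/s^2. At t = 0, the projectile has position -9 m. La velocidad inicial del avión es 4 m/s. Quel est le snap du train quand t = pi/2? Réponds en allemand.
Wir müssen unsere Gleichung für den Ruck j(t) = -8·sin(t) 1-mal ableiten. Durch Ableiten von dem Ruck erhalten wir den Snap: s(t) = -8·cos(t). Aus der Gleichung für den Snap s(t) = -8·cos(t), setzen wir t = pi/2 ein und erhalten s = 0.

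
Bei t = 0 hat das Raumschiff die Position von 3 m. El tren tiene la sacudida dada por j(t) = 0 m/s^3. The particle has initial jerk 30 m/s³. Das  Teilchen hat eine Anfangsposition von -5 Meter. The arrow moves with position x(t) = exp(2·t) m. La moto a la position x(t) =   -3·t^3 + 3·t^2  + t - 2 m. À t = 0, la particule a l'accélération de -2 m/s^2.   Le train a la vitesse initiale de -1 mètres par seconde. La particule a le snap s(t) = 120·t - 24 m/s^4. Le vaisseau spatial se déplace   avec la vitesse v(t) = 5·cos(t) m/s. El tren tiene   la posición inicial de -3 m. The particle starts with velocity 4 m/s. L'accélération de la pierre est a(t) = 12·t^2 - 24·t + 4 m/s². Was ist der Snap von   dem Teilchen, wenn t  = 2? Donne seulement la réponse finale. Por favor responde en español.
s(2) = 216.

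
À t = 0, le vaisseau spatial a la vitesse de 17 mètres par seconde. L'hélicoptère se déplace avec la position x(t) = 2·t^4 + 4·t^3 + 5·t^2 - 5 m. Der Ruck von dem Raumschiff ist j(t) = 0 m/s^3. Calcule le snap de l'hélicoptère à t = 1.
Pour résoudre ceci, nous devons prendre 4 dérivées de notre équation de la position x(t) = 2·t^4 + 4·t^3 + 5·t^2 - 5. La dérivée de la position donne la vitesse: v(t) = 8·t^3 + 12·t^2 + 10·t. La dérivée de la vitesse donne l'accélération: a(t) = 24·t^2 + 24·t + 10. En prenant d/dt de a(t), nous trouvons j(t) = 48·t + 24. En prenant d/dt de j(t), nous trouvons s(t) = 48. Nous avons le snap s(t) = 48. En substituant t = 1: s(1) = 48.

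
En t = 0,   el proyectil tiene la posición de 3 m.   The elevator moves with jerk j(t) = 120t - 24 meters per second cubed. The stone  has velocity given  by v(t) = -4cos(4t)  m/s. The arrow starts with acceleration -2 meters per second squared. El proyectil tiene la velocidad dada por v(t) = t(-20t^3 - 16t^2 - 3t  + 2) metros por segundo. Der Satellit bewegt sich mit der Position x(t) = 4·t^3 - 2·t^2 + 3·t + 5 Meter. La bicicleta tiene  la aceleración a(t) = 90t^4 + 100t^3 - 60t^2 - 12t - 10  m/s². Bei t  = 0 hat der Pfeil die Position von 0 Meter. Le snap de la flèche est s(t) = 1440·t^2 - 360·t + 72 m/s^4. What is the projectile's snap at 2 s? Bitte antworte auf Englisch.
Starting from velocity v(t) = t·(-20·t^3 - 16·t^2 - 3·t + 2), we take 3 derivatives. The derivative of velocity gives acceleration: a(t) = -20·t^3 - 16·t^2 + t·(-60·t^2 - 32·t - 3) - 3·t + 2. Taking d/dt of a(t), we find j(t) = -120·t^2 + t·(-120·t - 32) - 64·t - 6. The derivative of jerk gives snap: s(t) = -480·t - 96. We have snap s(t) = -480·t - 96. Substituting t = 2: s(2) = -1056.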